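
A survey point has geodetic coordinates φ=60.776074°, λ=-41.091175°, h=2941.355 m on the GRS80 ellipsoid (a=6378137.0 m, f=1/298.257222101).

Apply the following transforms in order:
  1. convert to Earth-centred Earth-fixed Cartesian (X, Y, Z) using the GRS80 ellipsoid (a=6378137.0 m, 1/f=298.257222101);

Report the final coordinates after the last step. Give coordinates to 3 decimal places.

X=2353970.139 m, Y=-2052860.632 m, Z=5545770.262 m

start: φ=60.776074°, λ=-41.091175°, h=2941.355 m
→ ECEF (a=6378137.000, f=1/298.257222101): X=2353970.1395, Y=-2052860.6319, Z=5545770.2618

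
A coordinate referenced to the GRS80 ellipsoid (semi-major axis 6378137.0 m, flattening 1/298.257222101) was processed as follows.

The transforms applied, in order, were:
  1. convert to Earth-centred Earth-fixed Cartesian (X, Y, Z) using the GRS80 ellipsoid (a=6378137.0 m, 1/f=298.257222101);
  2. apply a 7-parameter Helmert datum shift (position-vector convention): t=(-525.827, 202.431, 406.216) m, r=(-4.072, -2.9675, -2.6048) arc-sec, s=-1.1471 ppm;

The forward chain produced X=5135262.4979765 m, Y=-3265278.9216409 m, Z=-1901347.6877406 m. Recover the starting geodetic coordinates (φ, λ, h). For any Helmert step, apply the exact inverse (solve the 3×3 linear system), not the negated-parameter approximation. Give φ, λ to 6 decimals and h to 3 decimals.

φ=-17.464093°, λ=-32.448486°, h=15.507 m

start: X=5135262.4980, Y=-3265278.9216, Z=-1901347.6877 m
→ Helmert⁻¹: X=5135808.0906, Y=-3265382.6948, Z=-1901894.4372
→ geod (Bowring, a=6378137.000): φ=-17.46409300°, λ=-32.44848600°, h=15.5070 m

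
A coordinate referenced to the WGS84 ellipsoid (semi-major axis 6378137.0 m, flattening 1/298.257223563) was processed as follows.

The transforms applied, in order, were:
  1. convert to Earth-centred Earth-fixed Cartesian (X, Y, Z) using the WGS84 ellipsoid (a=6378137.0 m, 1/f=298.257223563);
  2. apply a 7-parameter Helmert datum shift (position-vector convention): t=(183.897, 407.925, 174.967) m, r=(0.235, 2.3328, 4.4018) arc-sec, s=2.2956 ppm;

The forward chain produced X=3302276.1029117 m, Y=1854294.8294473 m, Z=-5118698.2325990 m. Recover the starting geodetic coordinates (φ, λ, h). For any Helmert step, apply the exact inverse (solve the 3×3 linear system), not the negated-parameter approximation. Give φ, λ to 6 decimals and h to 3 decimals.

start: X=3302276.1029, Y=1854294.8294, Z=-5118698.2326 m
→ Helmert⁻¹: X=3302182.0794, Y=1853806.3464, Z=-5118826.2140
→ geod (Bowring, a=6378137.000): φ=-53.68937900°, λ=29.30934400°, h=3076.9520 m

φ=-53.689379°, λ=29.309344°, h=3076.952 m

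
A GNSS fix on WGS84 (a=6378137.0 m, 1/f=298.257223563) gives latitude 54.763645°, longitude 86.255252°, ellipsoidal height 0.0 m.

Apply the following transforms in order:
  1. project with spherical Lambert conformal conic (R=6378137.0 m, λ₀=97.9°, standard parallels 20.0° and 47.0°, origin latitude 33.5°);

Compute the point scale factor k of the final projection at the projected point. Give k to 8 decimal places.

1.04836707

start: φ=54.763645°, λ=86.255252°, h=0.000 m
→ into lcc (λ₀=97.9°): φ=54.76364500°, λ−λ₀=-11.64474800°
scale k = 1.04836707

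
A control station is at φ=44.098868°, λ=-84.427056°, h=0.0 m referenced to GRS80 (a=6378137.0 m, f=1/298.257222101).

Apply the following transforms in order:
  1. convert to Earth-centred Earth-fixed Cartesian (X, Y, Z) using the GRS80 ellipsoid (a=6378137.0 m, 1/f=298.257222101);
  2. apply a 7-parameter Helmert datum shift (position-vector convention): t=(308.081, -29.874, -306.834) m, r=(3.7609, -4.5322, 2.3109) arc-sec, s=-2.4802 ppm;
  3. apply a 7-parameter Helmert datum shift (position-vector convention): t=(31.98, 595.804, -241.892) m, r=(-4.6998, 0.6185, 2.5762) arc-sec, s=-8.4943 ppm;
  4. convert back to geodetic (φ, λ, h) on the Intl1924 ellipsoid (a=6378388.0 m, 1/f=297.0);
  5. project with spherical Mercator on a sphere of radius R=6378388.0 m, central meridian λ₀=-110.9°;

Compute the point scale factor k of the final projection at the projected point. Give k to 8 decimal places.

start: φ=44.098868°, λ=-84.427056°, h=0.000 m
→ ECEF (a=6378137.000, f=1/298.257222101): X=445538.4070, Y=-4566153.3259, Z=4415987.3609
→ Helmert 7p (PV): X=445799.5090, Y=-4566247.4014, Z=4415596.1079
→ Helmert 7p (PV): X=445897.9735, Y=-4565506.6327, Z=4415419.4141
→ geod (Bowring, a=6378388.000): φ=44.09983146°, λ=-84.42180172°, h=-1039.1926 m
→ into merc (λ₀=-110.9°): φ=44.09983146°, λ−λ₀=26.47819828°
scale k = 1.39250874

1.39250874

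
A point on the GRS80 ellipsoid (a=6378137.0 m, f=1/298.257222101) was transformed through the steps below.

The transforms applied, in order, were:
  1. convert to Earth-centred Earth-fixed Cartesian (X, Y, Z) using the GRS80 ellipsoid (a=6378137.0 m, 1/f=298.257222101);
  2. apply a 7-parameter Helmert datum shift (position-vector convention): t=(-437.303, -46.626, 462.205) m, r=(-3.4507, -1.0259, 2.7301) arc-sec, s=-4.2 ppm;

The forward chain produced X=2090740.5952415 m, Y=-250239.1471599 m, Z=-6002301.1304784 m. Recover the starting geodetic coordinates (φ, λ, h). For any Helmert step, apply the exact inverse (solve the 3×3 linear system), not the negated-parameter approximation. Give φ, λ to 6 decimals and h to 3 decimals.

φ=-70.786652°, λ=-6.820689°, h=2449.479 m

start: X=2090740.5952, Y=-250239.1472, Z=-6002301.1305 m
→ Helmert⁻¹: X=2091153.5145, Y=-250120.8266, Z=-6002803.1324
→ geod (Bowring, a=6378137.000): φ=-70.78665200°, λ=-6.82068900°, h=2449.4790 m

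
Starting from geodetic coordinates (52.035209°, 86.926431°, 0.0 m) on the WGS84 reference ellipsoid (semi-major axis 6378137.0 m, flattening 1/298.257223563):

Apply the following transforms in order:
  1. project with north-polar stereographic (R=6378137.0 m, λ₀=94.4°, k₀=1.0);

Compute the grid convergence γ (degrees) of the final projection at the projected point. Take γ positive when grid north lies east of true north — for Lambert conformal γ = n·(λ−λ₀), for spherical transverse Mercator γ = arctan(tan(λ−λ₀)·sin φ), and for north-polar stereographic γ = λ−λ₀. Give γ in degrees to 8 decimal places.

-7.47356900

start: φ=52.035209°, λ=86.926431°, h=0.000 m
→ into stereo (λ₀=94.4°): φ=52.03520900°, λ−λ₀=-7.47356900°
convergence γ = -7.47356900°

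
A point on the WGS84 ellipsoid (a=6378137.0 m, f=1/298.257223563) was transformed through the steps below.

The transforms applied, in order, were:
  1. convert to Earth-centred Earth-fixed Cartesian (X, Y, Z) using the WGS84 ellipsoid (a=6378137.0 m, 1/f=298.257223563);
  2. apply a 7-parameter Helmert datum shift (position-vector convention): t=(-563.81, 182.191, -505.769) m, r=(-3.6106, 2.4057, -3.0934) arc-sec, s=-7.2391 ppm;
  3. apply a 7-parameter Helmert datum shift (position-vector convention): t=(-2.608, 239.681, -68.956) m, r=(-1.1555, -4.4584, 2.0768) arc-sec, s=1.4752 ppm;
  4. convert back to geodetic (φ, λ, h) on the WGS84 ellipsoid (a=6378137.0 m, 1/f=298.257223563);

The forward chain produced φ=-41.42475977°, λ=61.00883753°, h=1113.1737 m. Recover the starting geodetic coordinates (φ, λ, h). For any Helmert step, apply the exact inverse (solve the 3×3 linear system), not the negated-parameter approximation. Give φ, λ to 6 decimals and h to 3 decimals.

start: φ=-41.424760°, λ=61.008838°, h=1113.174 m
→ ECEF (a=6378137.000, f=1/298.257223563): X=2321759.4403, Y=4190088.9724, Z=-4198646.5706
→ Helmert⁻¹: X=2321710.0567, Y=4189843.2548, Z=-4198598.1329
→ Helmert⁻¹: X=2322276.8048, Y=4189799.7062, Z=-4198022.3283
→ geod (Bowring, a=6378137.000): φ=-41.42055900°, λ=61.00174800°, h=698.4980 m

φ=-41.420559°, λ=61.001748°, h=698.498 m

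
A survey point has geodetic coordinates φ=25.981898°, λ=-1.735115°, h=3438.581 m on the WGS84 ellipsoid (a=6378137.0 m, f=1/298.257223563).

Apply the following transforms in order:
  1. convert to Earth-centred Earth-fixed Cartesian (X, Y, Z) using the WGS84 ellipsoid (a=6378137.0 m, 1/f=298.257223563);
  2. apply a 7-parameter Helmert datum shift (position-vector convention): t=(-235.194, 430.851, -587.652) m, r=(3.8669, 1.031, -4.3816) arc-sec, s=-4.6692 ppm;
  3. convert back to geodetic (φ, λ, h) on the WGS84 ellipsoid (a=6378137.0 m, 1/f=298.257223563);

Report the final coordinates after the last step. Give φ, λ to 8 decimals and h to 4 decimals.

start: φ=25.981898°, λ=-1.735115°, h=3438.581 m
→ ECEF (a=6378137.000, f=1/298.257223563): X=5737660.4430, Y=-173809.4020, Z=2778765.6907
→ Helmert 7p (PV): X=5737408.6560, Y=-173551.7157, Z=2778133.1265
→ geod (Bowring, a=6378137.000): φ=25.97779328°, λ=-1.73262011°, h=2928.2343 m

φ=25.97779328°, λ=-1.73262011°, h=2928.2343 m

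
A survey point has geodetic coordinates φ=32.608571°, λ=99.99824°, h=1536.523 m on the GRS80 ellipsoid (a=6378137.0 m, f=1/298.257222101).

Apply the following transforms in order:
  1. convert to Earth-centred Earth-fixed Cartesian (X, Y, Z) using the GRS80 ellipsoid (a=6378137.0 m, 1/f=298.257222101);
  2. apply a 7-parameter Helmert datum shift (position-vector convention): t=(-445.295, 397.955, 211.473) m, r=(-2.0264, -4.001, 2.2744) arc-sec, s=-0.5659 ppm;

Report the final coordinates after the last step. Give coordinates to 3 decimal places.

X=-934510.189 m, Y=5298010.745 m, Z=3418438.998 m

start: φ=32.608571°, λ=99.998240°, h=1536.523 m
→ ECEF (a=6378137.000, f=1/298.257222101): X=-933940.7022, Y=5297592.5034, Z=3418299.6201
→ Helmert 7p (PV): X=-934510.1892, Y=5298010.7445, Z=3418438.9978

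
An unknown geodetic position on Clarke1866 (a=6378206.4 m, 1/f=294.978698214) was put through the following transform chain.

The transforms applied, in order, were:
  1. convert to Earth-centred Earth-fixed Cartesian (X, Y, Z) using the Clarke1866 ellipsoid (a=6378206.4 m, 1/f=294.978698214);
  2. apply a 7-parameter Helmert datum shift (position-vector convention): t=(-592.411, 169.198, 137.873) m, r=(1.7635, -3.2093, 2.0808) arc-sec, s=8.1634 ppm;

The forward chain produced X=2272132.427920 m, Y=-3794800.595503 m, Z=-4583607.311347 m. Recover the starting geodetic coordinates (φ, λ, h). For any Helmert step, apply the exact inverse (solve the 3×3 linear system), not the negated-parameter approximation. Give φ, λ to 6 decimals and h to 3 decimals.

start: X=2272132.4279, Y=-3794800.5955, Z=-4583607.3113 m
→ Helmert⁻¹: X=2272596.6834, Y=-3795000.9292, Z=-4583710.6792
→ geod (Bowring, a=6378206.400): φ=-46.21379200°, λ=-59.08515700°, h=3035.1880 m

φ=-46.213792°, λ=-59.085157°, h=3035.188 m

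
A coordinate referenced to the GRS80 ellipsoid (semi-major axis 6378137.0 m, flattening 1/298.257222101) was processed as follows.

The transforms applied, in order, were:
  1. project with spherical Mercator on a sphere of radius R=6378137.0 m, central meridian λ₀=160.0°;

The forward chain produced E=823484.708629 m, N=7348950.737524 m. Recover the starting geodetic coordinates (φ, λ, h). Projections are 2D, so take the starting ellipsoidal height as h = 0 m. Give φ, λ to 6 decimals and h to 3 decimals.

φ=54.933398°, λ=167.397489°, h=0.000 m

start: E=823484.7086, N=7348950.7375 m
→ merc⁻¹: φ=54.93339800°, λ=167.39748900°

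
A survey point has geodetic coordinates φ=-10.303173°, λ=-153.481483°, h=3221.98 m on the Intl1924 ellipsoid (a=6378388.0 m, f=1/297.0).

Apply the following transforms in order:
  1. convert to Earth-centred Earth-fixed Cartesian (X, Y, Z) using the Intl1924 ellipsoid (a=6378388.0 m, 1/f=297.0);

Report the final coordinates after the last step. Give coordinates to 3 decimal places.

X=-5618729.173 m, Y=-2803662.664 m, Z=-1133846.238 m

start: φ=-10.303173°, λ=-153.481483°, h=3221.980 m
→ ECEF (a=6378388.000, f=1/297.0): X=-5618729.1733, Y=-2803662.6644, Z=-1133846.2384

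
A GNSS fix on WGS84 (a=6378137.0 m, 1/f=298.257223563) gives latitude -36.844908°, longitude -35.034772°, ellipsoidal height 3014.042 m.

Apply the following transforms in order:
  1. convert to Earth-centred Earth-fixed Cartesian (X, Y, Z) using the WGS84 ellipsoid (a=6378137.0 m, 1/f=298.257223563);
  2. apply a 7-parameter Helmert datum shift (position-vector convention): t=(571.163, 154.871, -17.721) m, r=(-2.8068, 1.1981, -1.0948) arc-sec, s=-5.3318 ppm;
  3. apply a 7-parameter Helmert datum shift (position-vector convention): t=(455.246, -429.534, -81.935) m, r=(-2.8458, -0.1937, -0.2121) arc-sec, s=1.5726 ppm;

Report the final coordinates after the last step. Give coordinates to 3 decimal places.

start: φ=-36.844908°, λ=-35.034772°, h=3014.042 m
→ ECEF (a=6378137.000, f=1/298.257223563): X=4186334.7572, Y=-2935091.0379, Z=-3805440.8011
→ Helmert 7p (PV): X=4186845.9169, Y=-2934994.5206, Z=-3805422.6089
→ Helmert 7p (PV): X=4187308.3028, Y=-2935485.4783, Z=-3805466.1028

X=4187308.303 m, Y=-2935485.478 m, Z=-3805466.103 m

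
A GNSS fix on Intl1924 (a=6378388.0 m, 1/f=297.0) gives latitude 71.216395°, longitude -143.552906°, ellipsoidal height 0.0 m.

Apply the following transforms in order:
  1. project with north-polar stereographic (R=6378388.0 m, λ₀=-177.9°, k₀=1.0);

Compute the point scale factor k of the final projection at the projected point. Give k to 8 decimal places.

1.02735780

start: φ=71.216395°, λ=-143.552906°, h=0.000 m
→ into stereo (λ₀=-177.9°): φ=71.21639500°, λ−λ₀=34.34709400°
scale k = 1.02735780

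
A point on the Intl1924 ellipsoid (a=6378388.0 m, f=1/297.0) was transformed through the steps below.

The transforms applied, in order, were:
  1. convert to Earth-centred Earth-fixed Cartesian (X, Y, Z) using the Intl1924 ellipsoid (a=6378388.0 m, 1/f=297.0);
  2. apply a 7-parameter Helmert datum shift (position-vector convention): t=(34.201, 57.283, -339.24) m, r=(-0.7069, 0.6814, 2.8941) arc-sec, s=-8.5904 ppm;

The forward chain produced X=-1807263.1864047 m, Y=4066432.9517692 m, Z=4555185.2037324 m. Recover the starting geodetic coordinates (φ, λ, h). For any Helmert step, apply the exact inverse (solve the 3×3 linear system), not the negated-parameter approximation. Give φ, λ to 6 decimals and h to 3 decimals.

φ=45.865145°, λ=113.962171°, h=928.225 m

start: X=-1807263.1864, Y=4066432.9518, Z=4555185.2037 m
→ Helmert⁻¹: X=-1807270.9065, Y=4066420.3461, Z=4555571.5437
→ geod (Bowring, a=6378388.000): φ=45.86514500°, λ=113.96217100°, h=928.2250 m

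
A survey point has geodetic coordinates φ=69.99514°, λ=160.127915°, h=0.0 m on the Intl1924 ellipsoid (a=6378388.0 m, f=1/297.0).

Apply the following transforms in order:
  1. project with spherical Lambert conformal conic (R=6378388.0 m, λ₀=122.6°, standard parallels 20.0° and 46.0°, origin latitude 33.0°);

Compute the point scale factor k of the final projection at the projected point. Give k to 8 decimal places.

1.28774858

start: φ=69.995140°, λ=160.127915°, h=0.000 m
→ into lcc (λ₀=122.6°): φ=69.99514000°, λ−λ₀=37.52791500°
scale k = 1.28774858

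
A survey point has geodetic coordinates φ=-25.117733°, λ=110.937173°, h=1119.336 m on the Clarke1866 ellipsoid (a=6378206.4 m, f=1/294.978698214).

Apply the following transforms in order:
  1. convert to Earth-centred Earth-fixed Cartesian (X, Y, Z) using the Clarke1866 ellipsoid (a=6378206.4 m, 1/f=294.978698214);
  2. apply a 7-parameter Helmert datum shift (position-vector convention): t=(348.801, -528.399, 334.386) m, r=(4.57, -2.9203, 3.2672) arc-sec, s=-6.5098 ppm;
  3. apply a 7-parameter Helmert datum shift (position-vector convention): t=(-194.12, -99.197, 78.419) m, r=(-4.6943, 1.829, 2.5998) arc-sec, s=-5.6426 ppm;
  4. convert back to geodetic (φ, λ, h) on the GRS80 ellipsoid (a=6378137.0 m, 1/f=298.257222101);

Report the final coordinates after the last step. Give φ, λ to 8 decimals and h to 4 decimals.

φ=-25.11531245°, λ=110.93946786°, h=312.5650 m

start: φ=-25.117733°, λ=110.937173°, h=1119.336 m
→ ECEF (a=6378206.400, f=1/294.978698214): X=-2065307.4670, Y=5397994.3911, Z=-2691209.8304
→ Helmert 7p (PV): X=-2064992.6221, Y=5397457.7643, Z=-2690767.5685
→ Helmert 7p (PV): X=-2065266.9799, Y=5397240.8464, Z=-2690778.4939
→ geod (Bowring, a=6378137.000): φ=-25.11531245°, λ=110.93946786°, h=312.5650 m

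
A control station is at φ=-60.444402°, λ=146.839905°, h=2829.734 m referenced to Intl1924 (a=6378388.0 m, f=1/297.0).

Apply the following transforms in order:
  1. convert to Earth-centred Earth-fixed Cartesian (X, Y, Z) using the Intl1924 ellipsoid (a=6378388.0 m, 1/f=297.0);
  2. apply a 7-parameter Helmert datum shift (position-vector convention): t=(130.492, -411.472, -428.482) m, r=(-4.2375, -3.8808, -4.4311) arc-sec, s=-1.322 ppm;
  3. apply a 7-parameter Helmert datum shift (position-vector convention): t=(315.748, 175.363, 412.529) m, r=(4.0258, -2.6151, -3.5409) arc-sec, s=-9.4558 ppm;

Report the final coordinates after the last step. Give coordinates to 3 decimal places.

X=-2641050.170 m, Y=1725938.135 m, Z=-5527689.721 m

start: φ=-60.444402°, λ=146.839905°, h=2829.734 m
→ ECEF (a=6378388.000, f=1/297.0): X=-2641765.6719, Y=1726096.4097, Z=-5527648.3748
→ Helmert 7p (PV): X=-2641490.6060, Y=1725625.8480, Z=-5528154.7139
→ Helmert 7p (PV): X=-2641050.1701, Y=1725938.1347, Z=-5527689.7214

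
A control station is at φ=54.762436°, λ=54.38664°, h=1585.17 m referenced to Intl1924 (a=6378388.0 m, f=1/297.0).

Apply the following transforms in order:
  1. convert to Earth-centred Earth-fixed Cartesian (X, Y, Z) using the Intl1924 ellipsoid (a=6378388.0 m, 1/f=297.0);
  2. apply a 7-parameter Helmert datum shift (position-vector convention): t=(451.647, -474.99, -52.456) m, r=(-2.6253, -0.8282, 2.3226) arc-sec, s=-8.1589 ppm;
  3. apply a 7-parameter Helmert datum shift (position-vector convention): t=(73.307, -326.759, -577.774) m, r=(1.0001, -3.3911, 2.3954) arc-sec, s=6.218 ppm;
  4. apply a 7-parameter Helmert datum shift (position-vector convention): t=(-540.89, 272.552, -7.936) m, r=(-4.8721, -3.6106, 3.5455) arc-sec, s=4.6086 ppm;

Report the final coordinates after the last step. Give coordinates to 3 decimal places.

start: φ=54.762436°, λ=54.386640°, h=1585.170 m
→ ECEF (a=6378388.000, f=1/297.0): X=2148337.3125, Y=2999288.0069, Z=5187570.1402
→ Helmert 7p (PV): X=2148716.8297, Y=2998878.7626, Z=5187445.8113
→ Helmert 7p (PV): X=2148683.3858, Y=2998570.4522, Z=5186950.1596
→ Helmert 7p (PV): X=2148010.0590, Y=2999016.2769, Z=5186932.9120

X=2148010.059 m, Y=2999016.277 m, Z=5186932.912 m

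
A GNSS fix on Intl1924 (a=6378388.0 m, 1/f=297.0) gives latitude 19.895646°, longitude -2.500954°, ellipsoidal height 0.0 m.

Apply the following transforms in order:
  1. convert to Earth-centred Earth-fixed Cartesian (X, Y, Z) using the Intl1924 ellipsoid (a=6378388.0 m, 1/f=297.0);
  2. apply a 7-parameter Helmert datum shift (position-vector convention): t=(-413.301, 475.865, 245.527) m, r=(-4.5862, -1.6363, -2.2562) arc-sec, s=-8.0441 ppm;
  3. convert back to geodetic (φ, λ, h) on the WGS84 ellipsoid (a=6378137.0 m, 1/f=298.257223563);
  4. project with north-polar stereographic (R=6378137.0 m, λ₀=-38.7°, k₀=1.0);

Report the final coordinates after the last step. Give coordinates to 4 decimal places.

start: φ=19.895646°, λ=-2.500954°, h=0.000 m
→ ECEF (a=6378388.000, f=1/297.0): X=5994308.5336, Y=-261817.1609, Z=2156864.5050
→ Helmert 7p (PV): X=5993827.0396, Y=-261356.8007, Z=2157146.0558
→ geod (Bowring, a=6378137.000): φ=19.89905115°, λ=-2.49676237°, h=-134.9232 m
→ stereo (R=6378137.0, λ₀=-38.7°): E=5285618.1611, N=-7221025.2003

E=5285618.1611 m, N=-7221025.2003 m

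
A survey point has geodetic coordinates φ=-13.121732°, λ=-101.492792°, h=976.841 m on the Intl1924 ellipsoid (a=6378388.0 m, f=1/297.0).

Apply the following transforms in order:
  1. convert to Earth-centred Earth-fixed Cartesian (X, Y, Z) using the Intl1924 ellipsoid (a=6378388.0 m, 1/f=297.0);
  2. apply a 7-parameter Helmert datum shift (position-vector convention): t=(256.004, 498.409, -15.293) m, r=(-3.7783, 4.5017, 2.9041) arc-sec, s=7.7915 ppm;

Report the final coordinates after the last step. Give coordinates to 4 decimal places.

start: φ=-13.121732°, λ=-101.492792°, h=976.841 m
→ ECEF (a=6378388.000, f=1/297.0): X=-1238081.4969, Y=-6089285.9975, Z=-1438762.5983
→ Helmert 7p (PV): X=-1237780.8058, Y=-6088878.8199, Z=-1438650.5375

X=-1237780.8058 m, Y=-6088878.8199 m, Z=-1438650.5375 m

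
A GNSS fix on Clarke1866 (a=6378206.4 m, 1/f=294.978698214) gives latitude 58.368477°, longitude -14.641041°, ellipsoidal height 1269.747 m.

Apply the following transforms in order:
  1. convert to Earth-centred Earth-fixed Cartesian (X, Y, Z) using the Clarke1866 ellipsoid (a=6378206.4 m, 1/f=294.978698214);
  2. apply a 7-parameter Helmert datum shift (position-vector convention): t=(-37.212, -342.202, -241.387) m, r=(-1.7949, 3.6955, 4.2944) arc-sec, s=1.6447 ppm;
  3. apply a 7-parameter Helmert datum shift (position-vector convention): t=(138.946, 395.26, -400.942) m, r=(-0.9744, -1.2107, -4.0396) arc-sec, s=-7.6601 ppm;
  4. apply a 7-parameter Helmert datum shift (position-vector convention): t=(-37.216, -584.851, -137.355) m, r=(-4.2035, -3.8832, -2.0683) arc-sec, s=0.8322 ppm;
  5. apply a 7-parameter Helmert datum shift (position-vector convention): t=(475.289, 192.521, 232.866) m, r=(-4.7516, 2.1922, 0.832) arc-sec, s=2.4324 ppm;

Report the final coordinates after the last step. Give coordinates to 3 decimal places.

X=3245620.262 m, Y=-847805.725 m, Z=5407730.125 m

start: φ=58.368477°, λ=-14.641041°, h=1269.747 m
→ ECEF (a=6378206.400, f=1/294.978698214): X=3245072.5972, Y=-847760.7230, Z=5408256.1107
→ Helmert 7p (PV): X=3245155.2687, Y=-847989.6950, Z=5407972.8561
→ Helmert 7p (PV): X=3245221.0065, Y=-847625.9465, Z=5407553.5421
→ Helmert 7p (PV): X=3245076.1875, Y=-848133.8426, Z=5407499.0567
→ Helmert 7p (PV): X=3245620.2624, Y=-847805.7254, Z=5407730.1249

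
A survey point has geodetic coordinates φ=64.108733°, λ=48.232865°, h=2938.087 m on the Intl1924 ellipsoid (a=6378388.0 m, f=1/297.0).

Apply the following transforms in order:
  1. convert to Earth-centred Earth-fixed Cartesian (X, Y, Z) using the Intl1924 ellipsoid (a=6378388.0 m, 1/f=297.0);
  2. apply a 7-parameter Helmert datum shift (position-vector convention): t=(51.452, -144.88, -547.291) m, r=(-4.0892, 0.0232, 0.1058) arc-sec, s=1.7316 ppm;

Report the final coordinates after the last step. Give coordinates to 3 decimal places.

X=1861222.642 m, Y=2083981.151 m, Z=5717210.421 m

start: φ=64.108733°, λ=48.232865°, h=2938.087 m
→ ECEF (a=6378388.000, f=1/297.0): X=1861168.3931, Y=2084008.1126, Z=5717789.3359
→ Helmert 7p (PV): X=1861222.6420, Y=2083981.1513, Z=5717210.4209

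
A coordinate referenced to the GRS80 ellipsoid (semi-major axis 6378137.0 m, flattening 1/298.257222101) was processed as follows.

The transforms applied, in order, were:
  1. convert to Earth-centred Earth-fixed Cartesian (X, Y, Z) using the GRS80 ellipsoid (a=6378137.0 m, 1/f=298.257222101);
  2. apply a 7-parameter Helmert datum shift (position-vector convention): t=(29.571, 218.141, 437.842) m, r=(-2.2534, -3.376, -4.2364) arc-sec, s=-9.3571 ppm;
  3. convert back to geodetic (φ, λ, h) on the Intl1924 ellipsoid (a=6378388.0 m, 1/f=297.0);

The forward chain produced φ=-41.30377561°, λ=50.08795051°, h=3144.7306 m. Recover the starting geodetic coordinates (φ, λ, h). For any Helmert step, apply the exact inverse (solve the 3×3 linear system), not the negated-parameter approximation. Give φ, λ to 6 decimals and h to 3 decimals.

start: φ=-41.303776°, λ=50.087951°, h=3144.731 m
→ ECEF (a=6378388.000, f=1/297.0): X=3080355.8788, Y=3682490.2681, Z=-4189972.6564
→ Helmert⁻¹: X=3080210.9126, Y=3682415.6260, Z=-4190459.8940
→ geod (Bowring, a=6378137.000): φ=-41.30714700°, λ=50.08870600°, h=3564.7310 m

φ=-41.307147°, λ=50.088706°, h=3564.731 m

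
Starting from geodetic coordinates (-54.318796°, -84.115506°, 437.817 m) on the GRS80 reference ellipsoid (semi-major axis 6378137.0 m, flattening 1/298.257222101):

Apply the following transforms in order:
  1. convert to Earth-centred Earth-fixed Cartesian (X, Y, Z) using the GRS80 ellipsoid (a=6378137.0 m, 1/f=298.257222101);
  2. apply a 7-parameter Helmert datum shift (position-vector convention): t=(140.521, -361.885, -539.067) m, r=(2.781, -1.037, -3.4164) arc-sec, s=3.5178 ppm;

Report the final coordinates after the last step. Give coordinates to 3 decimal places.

X=382385.635 m, Y=-3709368.655 m, Z=-5158482.070 m

start: φ=-54.318796°, λ=-84.115506°, h=437.817 m
→ ECEF (a=6378137.000, f=1/298.257222101): X=382279.2722, Y=-3709056.9324, Z=-5157876.7725
→ Helmert 7p (PV): X=382385.6354, Y=-3709368.6547, Z=-5158482.0701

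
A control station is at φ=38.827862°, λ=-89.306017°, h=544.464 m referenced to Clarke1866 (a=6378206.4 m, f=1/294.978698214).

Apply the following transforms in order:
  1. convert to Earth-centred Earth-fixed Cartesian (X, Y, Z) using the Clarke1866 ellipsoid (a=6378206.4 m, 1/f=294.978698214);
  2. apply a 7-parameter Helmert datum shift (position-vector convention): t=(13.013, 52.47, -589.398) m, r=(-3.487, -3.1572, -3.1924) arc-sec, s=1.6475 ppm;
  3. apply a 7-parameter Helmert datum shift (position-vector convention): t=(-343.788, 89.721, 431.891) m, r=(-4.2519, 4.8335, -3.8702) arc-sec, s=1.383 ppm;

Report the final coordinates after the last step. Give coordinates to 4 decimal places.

X=59799.2062 m, Y=-4975242.9863 m, Z=3977634.1250 m

start: φ=38.827862°, λ=-89.306017°, h=544.464 m
→ ECEF (a=6378206.400, f=1/294.978698214): X=60267.8468, Y=-4975517.2641, Z=3977593.3898
→ Helmert 7p (PV): X=60143.0687, Y=-4975406.6809, Z=3977095.5809
→ Helmert 7p (PV): X=59799.2062, Y=-4975242.9863, Z=3977634.1250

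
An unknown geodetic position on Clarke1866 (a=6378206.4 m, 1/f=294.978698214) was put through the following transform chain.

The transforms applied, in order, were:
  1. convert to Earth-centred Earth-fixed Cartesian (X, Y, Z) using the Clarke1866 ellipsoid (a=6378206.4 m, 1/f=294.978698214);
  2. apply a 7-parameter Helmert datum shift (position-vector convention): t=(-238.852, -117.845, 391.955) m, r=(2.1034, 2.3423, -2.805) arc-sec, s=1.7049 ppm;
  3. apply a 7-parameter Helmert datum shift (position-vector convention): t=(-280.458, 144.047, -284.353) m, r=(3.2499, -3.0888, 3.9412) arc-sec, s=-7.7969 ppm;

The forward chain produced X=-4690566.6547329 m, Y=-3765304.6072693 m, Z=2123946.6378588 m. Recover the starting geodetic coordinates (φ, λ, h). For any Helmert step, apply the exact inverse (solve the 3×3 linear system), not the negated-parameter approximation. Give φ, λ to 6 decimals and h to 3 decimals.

start: X=-4690566.6547, Y=-3765304.6073, Z=2123946.6379 m
→ Helmert⁻¹: X=-4690362.9008, Y=-3765354.9207, Z=2124377.1180
→ Helmert⁻¹: X=-4690088.9679, Y=-3765272.7777, Z=2123966.6788
→ geod (Bowring, a=6378206.400): φ=19.57266800°, λ=-141.24198800°, h=2716.5730 m

φ=19.572668°, λ=-141.241988°, h=2716.573 m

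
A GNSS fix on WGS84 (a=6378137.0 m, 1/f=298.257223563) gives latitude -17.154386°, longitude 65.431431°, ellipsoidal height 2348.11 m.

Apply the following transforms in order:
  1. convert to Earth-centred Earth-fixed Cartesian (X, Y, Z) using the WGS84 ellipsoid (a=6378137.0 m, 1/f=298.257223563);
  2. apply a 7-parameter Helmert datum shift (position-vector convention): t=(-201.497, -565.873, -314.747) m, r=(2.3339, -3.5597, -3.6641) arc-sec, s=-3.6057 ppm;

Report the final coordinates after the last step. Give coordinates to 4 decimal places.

X=2535530.9630 m, Y=5545681.0718 m, Z=-1870060.0570 m

start: φ=-17.154386°, λ=65.431431°, h=2348.110 m
→ ECEF (a=6378137.000, f=1/298.257223563): X=2535610.8086, Y=5546290.8281, Z=-1869858.5678
→ Helmert 7p (PV): X=2535530.9630, Y=5545681.0718, Z=-1870060.0570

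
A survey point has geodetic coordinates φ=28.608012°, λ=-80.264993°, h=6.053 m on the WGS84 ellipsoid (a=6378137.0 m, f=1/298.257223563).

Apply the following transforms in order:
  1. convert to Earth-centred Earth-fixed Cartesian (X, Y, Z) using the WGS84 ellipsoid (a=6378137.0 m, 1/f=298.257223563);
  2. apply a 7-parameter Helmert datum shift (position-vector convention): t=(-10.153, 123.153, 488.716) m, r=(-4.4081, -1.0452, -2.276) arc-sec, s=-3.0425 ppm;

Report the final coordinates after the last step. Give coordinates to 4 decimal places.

start: φ=28.608012°, λ=-80.264993°, h=6.053 m
→ ECEF (a=6378137.000, f=1/298.257223563): X=947551.4422, Y=-5523083.4713, Z=3035834.4709
→ Helmert 7p (PV): X=947462.0794, Y=-5522889.0910, Z=3036436.7858

X=947462.0794 m, Y=-5522889.0910 m, Z=3036436.7858 m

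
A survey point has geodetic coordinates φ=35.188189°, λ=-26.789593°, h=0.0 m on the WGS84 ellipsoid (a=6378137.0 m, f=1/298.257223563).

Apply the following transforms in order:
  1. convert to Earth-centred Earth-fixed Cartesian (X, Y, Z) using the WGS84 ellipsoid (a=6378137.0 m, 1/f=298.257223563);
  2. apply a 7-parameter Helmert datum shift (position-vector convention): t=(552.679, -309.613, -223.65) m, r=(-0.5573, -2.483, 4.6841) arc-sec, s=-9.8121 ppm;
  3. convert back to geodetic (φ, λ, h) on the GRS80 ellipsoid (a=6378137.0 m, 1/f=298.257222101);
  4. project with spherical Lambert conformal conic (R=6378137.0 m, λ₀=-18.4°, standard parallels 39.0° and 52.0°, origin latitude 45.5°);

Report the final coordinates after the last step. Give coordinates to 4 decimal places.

E=-768964.5622 m, N=-1106884.3336 m

start: φ=35.188189°, λ=-26.789593°, h=0.000 m
→ ECEF (a=6378137.000, f=1/298.257223563): X=4658318.1698, Y=-2352023.9074, Z=3654949.5671
→ Helmert 7p (PV): X=4658834.5553, Y=-2352194.7816, Z=3654752.4851
→ geod (Bowring, a=6378137.000): φ=35.18394307°, λ=-26.78871243°, h=326.1152 m
→ lcc (R=6378137.0, λ₀=-18.4°): E=-768964.5622, N=-1106884.3336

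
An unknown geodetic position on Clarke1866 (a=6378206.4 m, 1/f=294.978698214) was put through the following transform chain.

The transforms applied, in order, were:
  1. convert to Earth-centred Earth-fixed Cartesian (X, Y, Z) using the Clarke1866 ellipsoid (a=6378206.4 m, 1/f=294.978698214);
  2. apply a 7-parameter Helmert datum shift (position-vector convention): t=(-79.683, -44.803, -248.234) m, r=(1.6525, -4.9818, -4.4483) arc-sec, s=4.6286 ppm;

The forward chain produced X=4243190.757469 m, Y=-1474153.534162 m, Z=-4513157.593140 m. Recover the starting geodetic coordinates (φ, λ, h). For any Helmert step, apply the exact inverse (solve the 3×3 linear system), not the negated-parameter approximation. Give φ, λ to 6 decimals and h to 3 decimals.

start: X=4243190.7575, Y=-1474153.5342, Z=-4513157.5931 m
→ Helmert⁻¹: X=4243173.5899, Y=-1474046.5559, Z=-4512979.1444
→ geod (Bowring, a=6378206.400): φ=-45.32855700°, λ=-19.15684200°, h=124.8850 m

φ=-45.328557°, λ=-19.156842°, h=124.885 m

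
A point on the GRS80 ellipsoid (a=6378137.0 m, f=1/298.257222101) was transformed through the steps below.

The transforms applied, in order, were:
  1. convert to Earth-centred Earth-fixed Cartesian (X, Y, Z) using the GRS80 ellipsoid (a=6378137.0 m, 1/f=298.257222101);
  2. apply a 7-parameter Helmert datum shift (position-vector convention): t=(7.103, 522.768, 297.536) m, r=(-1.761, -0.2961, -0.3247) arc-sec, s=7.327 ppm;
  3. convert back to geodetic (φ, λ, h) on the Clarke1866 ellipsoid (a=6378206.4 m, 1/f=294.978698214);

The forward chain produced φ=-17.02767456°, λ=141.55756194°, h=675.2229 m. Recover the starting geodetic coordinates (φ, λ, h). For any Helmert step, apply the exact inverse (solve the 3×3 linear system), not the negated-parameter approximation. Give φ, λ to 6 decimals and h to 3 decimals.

φ=-17.029520°, λ=141.561438°, h=459.179 m

start: φ=-17.027675°, λ=141.557562°, h=675.223 m
→ ECEF (a=6378206.400, f=1/294.978698214): X=-4778524.3238, Y=3793177.9054, Z=-1855847.1532
→ Helmert⁻¹: X=-4778505.0496, Y=3792635.6731, Z=-1856091.8497
→ geod (Bowring, a=6378137.000): φ=-17.02952000°, λ=141.56143800°, h=459.1790 m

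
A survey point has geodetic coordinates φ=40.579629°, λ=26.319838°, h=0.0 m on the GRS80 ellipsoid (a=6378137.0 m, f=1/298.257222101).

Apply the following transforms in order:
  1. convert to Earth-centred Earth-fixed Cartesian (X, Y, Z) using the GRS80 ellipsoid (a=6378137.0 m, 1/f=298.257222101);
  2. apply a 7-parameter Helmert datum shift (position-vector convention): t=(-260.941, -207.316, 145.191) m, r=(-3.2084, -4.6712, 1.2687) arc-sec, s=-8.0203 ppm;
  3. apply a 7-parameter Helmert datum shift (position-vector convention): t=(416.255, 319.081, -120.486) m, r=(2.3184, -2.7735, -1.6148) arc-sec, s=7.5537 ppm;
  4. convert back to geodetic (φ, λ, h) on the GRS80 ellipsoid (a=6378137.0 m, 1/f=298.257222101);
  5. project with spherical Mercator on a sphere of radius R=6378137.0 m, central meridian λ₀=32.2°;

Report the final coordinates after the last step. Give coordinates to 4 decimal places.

start: φ=40.579629°, λ=26.319838°, h=0.000 m
→ ECEF (a=6378137.000, f=1/298.257222101): X=4348189.8699, Y=2150882.8591, Z=4127079.7133
→ Helmert 7p (PV): X=4347787.3619, Y=2150749.2323, Z=4127256.8187
→ Helmert 7p (PV): X=4348197.7998, Y=2151004.1310, Z=4127250.1453
→ geod (Bowring, a=6378137.000): φ=40.58043803°, λ=26.32108030°, h=157.1049 m
→ merc (R=6378137.0, λ₀=32.2°): E=-654438.3470, N=4950651.9558

E=-654438.3470 m, N=4950651.9558 m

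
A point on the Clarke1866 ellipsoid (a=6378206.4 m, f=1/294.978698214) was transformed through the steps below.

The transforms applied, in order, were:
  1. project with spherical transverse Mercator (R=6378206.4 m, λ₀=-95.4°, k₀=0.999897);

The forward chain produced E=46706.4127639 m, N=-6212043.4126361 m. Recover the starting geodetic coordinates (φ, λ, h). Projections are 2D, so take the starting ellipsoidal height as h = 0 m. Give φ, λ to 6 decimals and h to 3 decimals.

start: E=46706.4128, N=-6212043.4126 m
→ tm⁻¹: φ=-55.80661500°, λ=-94.65334000°

φ=-55.806615°, λ=-94.653340°, h=0.000 m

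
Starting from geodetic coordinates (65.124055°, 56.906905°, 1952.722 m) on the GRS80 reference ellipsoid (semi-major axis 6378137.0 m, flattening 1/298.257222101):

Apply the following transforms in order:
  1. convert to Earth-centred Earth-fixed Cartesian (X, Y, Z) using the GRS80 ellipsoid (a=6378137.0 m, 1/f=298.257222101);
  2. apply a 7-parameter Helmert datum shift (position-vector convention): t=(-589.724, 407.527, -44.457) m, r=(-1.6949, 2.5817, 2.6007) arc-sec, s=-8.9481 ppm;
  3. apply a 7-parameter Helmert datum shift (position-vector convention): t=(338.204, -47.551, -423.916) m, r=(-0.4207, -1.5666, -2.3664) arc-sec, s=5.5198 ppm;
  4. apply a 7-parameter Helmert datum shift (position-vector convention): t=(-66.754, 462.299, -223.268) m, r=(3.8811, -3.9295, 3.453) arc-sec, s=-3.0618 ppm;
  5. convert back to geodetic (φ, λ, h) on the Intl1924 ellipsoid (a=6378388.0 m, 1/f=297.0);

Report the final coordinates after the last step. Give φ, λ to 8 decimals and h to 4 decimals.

φ=65.11873159°, λ=56.92404109°, h=1325.1244 m

start: φ=65.124055°, λ=56.906905°, h=1952.722 m
→ ECEF (a=6378137.000, f=1/298.257222101): X=1469418.9032, Y=2254677.9544, Z=5765313.1892
→ Helmert 7p (PV): X=1468859.7633, Y=2255131.2071, Z=5765180.2251
→ Helmert 7p (PV): X=1469188.1602, Y=2255091.0110, Z=5764794.6883
→ Helmert 7p (PV): X=1468969.3330, Y=2255462.5298, Z=5764624.1906
→ geod (Bowring, a=6378388.000): φ=65.11873159°, λ=56.92404109°, h=1325.1244 m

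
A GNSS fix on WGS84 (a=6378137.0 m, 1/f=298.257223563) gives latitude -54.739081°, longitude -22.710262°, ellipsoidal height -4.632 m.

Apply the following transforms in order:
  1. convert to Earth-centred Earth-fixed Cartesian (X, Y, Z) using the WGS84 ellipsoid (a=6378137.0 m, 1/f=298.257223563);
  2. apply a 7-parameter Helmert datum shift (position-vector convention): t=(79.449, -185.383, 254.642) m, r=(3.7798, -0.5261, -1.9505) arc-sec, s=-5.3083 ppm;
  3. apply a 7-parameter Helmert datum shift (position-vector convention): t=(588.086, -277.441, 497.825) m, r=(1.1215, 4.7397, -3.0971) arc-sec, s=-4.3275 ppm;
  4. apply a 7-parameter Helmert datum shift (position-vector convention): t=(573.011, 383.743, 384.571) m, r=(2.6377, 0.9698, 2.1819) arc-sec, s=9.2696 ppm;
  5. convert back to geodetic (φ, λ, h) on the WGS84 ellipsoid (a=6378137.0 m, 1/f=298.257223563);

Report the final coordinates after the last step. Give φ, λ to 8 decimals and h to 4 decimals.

start: φ=-54.739081°, λ=-22.710262°, h=-4.632 m
→ ECEF (a=6378137.000, f=1/298.257223563): X=3404229.3995, Y=-1424736.4653, Z=-5184665.6393
→ Helmert 7p (PV): X=3404290.5292, Y=-1424851.4681, Z=-5184400.9009
→ Helmert 7p (PV): X=3404723.3585, Y=-1425145.6704, Z=-5183966.6135
→ Helmert 7p (PV): X=3405318.6316, Y=-1424672.8291, Z=-5183664.3288
→ geod (Bowring, a=6378137.000): φ=-54.72669750°, λ=-22.70282362°, h=-256.1880 m

φ=-54.72669750°, λ=-22.70282362°, h=-256.1880 m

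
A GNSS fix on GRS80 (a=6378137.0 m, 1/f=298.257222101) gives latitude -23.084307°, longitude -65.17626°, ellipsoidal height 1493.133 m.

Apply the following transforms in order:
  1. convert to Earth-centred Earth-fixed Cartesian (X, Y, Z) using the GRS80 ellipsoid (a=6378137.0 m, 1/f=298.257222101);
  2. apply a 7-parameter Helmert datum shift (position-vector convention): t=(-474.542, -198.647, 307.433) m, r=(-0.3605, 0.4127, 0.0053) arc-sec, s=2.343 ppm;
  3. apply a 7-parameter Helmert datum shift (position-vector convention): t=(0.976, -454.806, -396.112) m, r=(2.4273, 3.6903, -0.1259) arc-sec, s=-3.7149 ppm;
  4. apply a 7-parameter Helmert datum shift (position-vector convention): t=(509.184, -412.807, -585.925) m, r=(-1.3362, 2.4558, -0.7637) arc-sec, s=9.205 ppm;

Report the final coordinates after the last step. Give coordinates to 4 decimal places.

start: φ=-23.084307°, λ=-65.176260°, h=1493.133 m
→ ECEF (a=6378137.000, f=1/298.257222101): X=2465158.7485, Y=-5329292.0611, Z=-2485896.4131
→ Helmert 7p (PV): X=2464685.1454, Y=-5329507.4760, Z=-2485590.4227
→ Helmert 7p (PV): X=2464629.2426, Y=-5329914.7378, Z=-2486084.1134
→ Helmert 7p (PV): X=2465111.7795, Y=-5330401.8373, Z=-2486687.7392

X=2465111.7795 m, Y=-5330401.8373 m, Z=-2486687.7392 m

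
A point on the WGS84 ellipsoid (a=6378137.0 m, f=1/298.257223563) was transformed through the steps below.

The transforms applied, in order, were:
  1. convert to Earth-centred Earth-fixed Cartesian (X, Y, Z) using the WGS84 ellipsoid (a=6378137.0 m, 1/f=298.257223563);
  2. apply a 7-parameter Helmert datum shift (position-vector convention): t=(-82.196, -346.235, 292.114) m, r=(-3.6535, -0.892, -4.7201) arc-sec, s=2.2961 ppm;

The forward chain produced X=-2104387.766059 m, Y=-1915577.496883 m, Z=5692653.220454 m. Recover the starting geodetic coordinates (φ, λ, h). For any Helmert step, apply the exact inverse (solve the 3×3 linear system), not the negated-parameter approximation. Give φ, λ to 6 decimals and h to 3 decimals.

φ=63.594396°, λ=-137.689995°, h=2872.300 m

start: X=-2104387.7661, Y=-1915577.4969, Z=5692653.2205 m
→ Helmert⁻¹: X=-2104232.2908, Y=-1915375.8432, Z=5692323.2097
→ geod (Bowring, a=6378137.000): φ=63.59439600°, λ=-137.68999500°, h=2872.3000 m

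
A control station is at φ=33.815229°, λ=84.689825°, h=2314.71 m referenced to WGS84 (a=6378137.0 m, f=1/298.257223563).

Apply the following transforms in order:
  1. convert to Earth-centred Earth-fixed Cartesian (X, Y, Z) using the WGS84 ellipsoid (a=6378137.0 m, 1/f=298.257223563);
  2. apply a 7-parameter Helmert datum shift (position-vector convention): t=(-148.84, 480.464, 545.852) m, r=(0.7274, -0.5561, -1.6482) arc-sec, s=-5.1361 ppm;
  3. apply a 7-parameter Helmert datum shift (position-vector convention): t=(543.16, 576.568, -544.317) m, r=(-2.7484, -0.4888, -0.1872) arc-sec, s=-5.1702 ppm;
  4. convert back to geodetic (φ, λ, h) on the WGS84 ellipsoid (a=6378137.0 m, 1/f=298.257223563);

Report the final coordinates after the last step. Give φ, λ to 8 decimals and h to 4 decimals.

φ=33.80924768°, λ=84.68635974°, h=3154.5038 m

start: φ=33.815229°, λ=84.689825°, h=2314.710 m
→ ECEF (a=6378137.000, f=1/298.257223563): X=491113.4662, Y=5283840.1732, Z=3530725.2193
→ Helmert 7p (PV): X=490994.8062, Y=5284277.1234, Z=3531272.8948
→ Helmert 7p (PV): X=491531.8552, Y=5284872.9776, Z=3530641.0733
→ geod (Bowring, a=6378137.000): φ=33.80924768°, λ=84.68635974°, h=3154.5038 m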